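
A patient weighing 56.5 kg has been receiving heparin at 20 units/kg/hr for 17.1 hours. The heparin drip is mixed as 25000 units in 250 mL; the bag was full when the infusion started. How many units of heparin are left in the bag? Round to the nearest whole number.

Dose = 20 units/kg/hr × 56.5 kg = 1130 units/hr
Concentration = 25000 units ÷ 250 mL = 100 units/mL
Rate = 1130 units/hr ÷ 100 units/mL = 11.3 mL/hr
Volume infused = 11.3 mL/hr × 17.1 hr = 193.23 mL
Volume remaining = 250 − 193.23 = 56.77 mL
Drug remaining = 56.77 mL × 100 units/mL = 5677 units

5677 units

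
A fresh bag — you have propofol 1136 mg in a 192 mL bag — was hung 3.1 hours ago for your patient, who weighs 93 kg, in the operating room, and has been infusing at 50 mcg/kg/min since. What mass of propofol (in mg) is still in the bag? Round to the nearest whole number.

271 mg

Dose = 50 mcg/kg/min × 93 kg = 4650 mcg/min
4650 mcg/min × 60 min/hr = 279000 mcg/hr
Concentration = 1136 mg ÷ 192 mL = 5.916667 mg/mL = 5916.667 mcg/mL
Rate = 279000 mcg/hr ÷ 5916.667 mcg/mL = 47.15493 mL/hr
Volume infused = 47.15493 mL/hr × 3.1 hr = 146.1803 mL
Volume remaining = 192 − 146.1803 = 45.81972 mL
Drug remaining = 45.81972 mL × 5916.667 mcg/mL = 271100 mcg = 271.1 mg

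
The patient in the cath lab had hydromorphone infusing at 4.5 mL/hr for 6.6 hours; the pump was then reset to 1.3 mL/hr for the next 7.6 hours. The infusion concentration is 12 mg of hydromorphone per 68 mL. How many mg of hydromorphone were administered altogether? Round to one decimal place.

Concentration = 12 mg ÷ 68 mL = 0.1764706 mg/mL
Stage 1: 4.5 mL/hr × 6.6 hr = 29.7 mL → 29.7 mL × 0.1764706 mg/mL = 5.241176 mg
Stage 2: 1.3 mL/hr × 7.6 hr = 9.88 mL → 9.88 mL × 0.1764706 mg/mL = 1.743529 mg
Total = 5.241176 + 1.743529 = 6.984706 mg

7.0 mg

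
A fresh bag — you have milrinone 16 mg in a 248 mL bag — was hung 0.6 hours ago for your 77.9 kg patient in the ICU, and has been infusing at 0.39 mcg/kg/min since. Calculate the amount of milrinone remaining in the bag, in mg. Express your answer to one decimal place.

14.9 mg

Dose = 0.39 mcg/kg/min × 77.9 kg = 30.381 mcg/min
30.381 mcg/min × 60 min/hr = 1822.86 mcg/hr
Concentration = 16 mg ÷ 248 mL = 0.06451613 mg/mL = 64.51613 mcg/mL
Rate = 1822.86 mcg/hr ÷ 64.51613 mcg/mL = 28.25433 mL/hr
Volume infused = 28.25433 mL/hr × 0.6 hr = 16.9526 mL
Volume remaining = 248 − 16.9526 = 231.0474 mL
Drug remaining = 231.0474 mL × 64.51613 mcg/mL = 14906.28 mcg = 14.90628 mg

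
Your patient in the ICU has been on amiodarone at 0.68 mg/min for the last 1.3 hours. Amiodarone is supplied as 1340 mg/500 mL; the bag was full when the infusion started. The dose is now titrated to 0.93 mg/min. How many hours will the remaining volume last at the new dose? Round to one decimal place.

23.1 hours

Initial rate:
0.68 mg/min × 60 min/hr = 40.8 mg/hr
Concentration = 1340 mg ÷ 500 mL = 2.68 mg/mL
Rate = 40.8 mg/hr ÷ 2.68 mg/mL = 15.22388 mL/hr
Volume infused so far = 15.22388 mL/hr × 1.3 hr = 19.79104 mL
Volume remaining = 500 − 19.79104 = 480.209 mL
New rate:
0.93 mg/min × 60 min/hr = 55.8 mg/hr
Rate = 55.8 mg/hr ÷ 2.68 mg/mL = 20.8209 mL/hr
Time remaining = 480.209 mL ÷ 20.8209 mL/hr = 23.0638 hr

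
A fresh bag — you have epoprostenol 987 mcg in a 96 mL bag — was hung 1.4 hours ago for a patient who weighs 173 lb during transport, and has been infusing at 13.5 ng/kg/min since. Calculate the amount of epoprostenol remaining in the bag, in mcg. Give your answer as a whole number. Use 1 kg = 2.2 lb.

Weight = 173 lb ÷ 2.2 lb/kg = 78.63636 kg
Dose = 13.5 ng/kg/min × 78.63636 kg = 1061.591 ng/min
1061.591 ng/min × 60 min/hr = 63695.45 ng/hr
Concentration = 987 mcg ÷ 96 mL = 10.28125 mcg/mL = 10281.25 ng/mL
Rate = 63695.45 ng/hr ÷ 10281.25 ng/mL = 6.195303 mL/hr
Volume infused = 6.195303 mL/hr × 1.4 hr = 8.673424 mL
Volume remaining = 96 − 8.673424 = 87.32658 mL
Drug remaining = 87.32658 mL × 10281.25 ng/mL = 897826.4 ng = 897.8264 mcg

898 mcg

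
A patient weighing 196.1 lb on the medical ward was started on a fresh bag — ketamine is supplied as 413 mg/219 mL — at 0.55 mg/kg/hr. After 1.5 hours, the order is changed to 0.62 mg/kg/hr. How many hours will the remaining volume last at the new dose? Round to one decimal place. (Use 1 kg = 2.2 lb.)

Initial rate:
Weight = 196.1 lb ÷ 2.2 lb/kg = 89.13636 kg
Dose = 0.55 mg/kg/hr × 89.13636 kg = 49.025 mg/hr
Concentration = 413 mg ÷ 219 mL = 1.885845 mg/mL
Rate = 49.025 mg/hr ÷ 1.885845 mg/mL = 25.99631 mL/hr
Volume infused so far = 25.99631 mL/hr × 1.5 hr = 38.99446 mL
Volume remaining = 219 − 38.99446 = 180.0055 mL
New rate:
Dose = 0.62 mg/kg/hr × 89.13636 kg = 55.26455 mg/hr
Rate = 55.26455 mg/hr ÷ 1.885845 mg/mL = 29.30493 mL/hr
Time remaining = 180.0055 mL ÷ 29.30493 mL/hr = 6.142501 hr

6.1 hours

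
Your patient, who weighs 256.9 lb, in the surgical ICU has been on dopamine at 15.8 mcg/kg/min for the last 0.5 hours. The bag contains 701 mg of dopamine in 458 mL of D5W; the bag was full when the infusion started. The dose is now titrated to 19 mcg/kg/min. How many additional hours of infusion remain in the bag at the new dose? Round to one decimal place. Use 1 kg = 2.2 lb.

Initial rate:
Weight = 256.9 lb ÷ 2.2 lb/kg = 116.7727 kg
Dose = 15.8 mcg/kg/min × 116.7727 kg = 1845.009 mcg/min
1845.009 mcg/min × 60 min/hr = 110700.5 mcg/hr
Concentration = 701 mg ÷ 458 mL = 1.530568 mg/mL = 1530.568 mcg/mL
Rate = 110700.5 mcg/hr ÷ 1530.568 mcg/mL = 72.32646 mL/hr
Volume infused so far = 72.32646 mL/hr × 0.5 hr = 36.16323 mL
Volume remaining = 458 − 36.16323 = 421.8368 mL
New rate:
Dose = 19 mcg/kg/min × 116.7727 kg = 2218.682 mcg/min
2218.682 mcg/min × 60 min/hr = 133120.9 mcg/hr
Rate = 133120.9 mcg/hr ÷ 1530.568 mcg/mL = 86.97486 mL/hr
Time remaining = 421.8368 mL ÷ 86.97486 mL/hr = 4.8501 hr

4.9 hours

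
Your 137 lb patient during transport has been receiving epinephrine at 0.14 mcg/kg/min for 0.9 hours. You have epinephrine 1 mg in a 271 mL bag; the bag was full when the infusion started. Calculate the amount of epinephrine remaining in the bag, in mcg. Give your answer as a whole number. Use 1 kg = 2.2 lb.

Weight = 137 lb ÷ 2.2 lb/kg = 62.27273 kg
Dose = 0.14 mcg/kg/min × 62.27273 kg = 8.718182 mcg/min
8.718182 mcg/min × 60 min/hr = 523.0909 mcg/hr
Concentration = 1 mg ÷ 271 mL = 0.003690037 mg/mL = 3.690037 mcg/mL
Rate = 523.0909 mcg/hr ÷ 3.690037 mcg/mL = 141.7576 mL/hr
Volume infused = 141.7576 mL/hr × 0.9 hr = 127.5819 mL
Volume remaining = 271 − 127.5819 = 143.4181 mL
Drug remaining = 143.4181 mL × 3.690037 mcg/mL = 529.2182 mcg

529 mcg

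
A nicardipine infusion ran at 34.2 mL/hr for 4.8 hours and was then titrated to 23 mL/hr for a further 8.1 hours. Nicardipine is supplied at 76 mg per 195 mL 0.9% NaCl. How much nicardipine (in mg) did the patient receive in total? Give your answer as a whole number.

Concentration = 76 mg ÷ 195 mL = 0.3897436 mg/mL
Stage 1: 34.2 mL/hr × 4.8 hr = 164.16 mL → 164.16 mL × 0.3897436 mg/mL = 63.98031 mg
Stage 2: 23 mL/hr × 8.1 hr = 186.3 mL → 186.3 mL × 0.3897436 mg/mL = 72.60923 mg
Total = 63.98031 + 72.60923 = 136.5895 mg

137 mg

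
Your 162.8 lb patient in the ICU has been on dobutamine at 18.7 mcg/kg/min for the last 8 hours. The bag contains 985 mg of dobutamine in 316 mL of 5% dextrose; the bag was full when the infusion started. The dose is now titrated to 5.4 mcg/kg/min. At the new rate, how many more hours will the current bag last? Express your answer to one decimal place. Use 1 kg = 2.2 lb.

13.4 hours

Initial rate:
Weight = 162.8 lb ÷ 2.2 lb/kg = 74 kg
Dose = 18.7 mcg/kg/min × 74 kg = 1383.8 mcg/min
1383.8 mcg/min × 60 min/hr = 83028 mcg/hr
Concentration = 985 mg ÷ 316 mL = 3.117089 mg/mL = 3117.089 mcg/mL
Rate = 83028 mcg/hr ÷ 3117.089 mcg/mL = 26.63639 mL/hr
Volume infused so far = 26.63639 mL/hr × 8 hr = 213.0912 mL
Volume remaining = 316 − 213.0912 = 102.9088 mL
New rate:
Dose = 5.4 mcg/kg/min × 74 kg = 399.6 mcg/min
399.6 mcg/min × 60 min/hr = 23976 mcg/hr
Rate = 23976 mcg/hr ÷ 3117.089 mcg/mL = 7.691793 mL/hr
Time remaining = 102.9088 mL ÷ 7.691793 mL/hr = 13.37905 hr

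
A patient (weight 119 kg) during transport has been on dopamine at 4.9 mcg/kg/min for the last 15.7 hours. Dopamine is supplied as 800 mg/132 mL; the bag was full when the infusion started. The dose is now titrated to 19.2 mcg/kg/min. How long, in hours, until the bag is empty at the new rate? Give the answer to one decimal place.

Initial rate:
Dose = 4.9 mcg/kg/min × 119 kg = 583.1 mcg/min
583.1 mcg/min × 60 min/hr = 34986 mcg/hr
Concentration = 800 mg ÷ 132 mL = 6.060606 mg/mL = 6060.606 mcg/mL
Rate = 34986 mcg/hr ÷ 6060.606 mcg/mL = 5.77269 mL/hr
Volume infused so far = 5.77269 mL/hr × 15.7 hr = 90.63123 mL
Volume remaining = 132 − 90.63123 = 41.36877 mL
New rate:
Dose = 19.2 mcg/kg/min × 119 kg = 2284.8 mcg/min
2284.8 mcg/min × 60 min/hr = 137088 mcg/hr
Rate = 137088 mcg/hr ÷ 6060.606 mcg/mL = 22.61952 mL/hr
Time remaining = 41.36877 mL ÷ 22.61952 mL/hr = 1.828897 hr

1.8 hours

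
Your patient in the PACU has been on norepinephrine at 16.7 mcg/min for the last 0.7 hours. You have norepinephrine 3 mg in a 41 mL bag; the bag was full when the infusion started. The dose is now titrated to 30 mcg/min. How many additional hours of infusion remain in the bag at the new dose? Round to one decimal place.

1.3 hours

Initial rate:
16.7 mcg/min × 60 min/hr = 1002 mcg/hr
Concentration = 3 mg ÷ 41 mL = 0.07317073 mg/mL = 73.17073 mcg/mL
Rate = 1002 mcg/hr ÷ 73.17073 mcg/mL = 13.694 mL/hr
Volume infused so far = 13.694 mL/hr × 0.7 hr = 9.5858 mL
Volume remaining = 41 − 9.5858 = 31.4142 mL
New rate:
30 mcg/min × 60 min/hr = 1800 mcg/hr
Rate = 1800 mcg/hr ÷ 73.17073 mcg/mL = 24.6 mL/hr
Time remaining = 31.4142 mL ÷ 24.6 mL/hr = 1.277 hr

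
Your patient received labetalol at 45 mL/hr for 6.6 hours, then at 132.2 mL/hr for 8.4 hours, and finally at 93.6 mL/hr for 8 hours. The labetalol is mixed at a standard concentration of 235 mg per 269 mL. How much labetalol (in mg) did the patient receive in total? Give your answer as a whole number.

Concentration = 235 mg ÷ 269 mL = 0.8736059 mg/mL
Stage 1: 45 mL/hr × 6.6 hr = 297 mL → 297 mL × 0.8736059 mg/mL = 259.461 mg
Stage 2: 132.2 mL/hr × 8.4 hr = 1110.48 mL → 1110.48 mL × 0.8736059 mg/mL = 970.1219 mg
Stage 3: 93.6 mL/hr × 8 hr = 748.8 mL → 748.8 mL × 0.8736059 mg/mL = 654.1561 mg
Total = 259.461 + 970.1219 + 654.1561 = 1883.739 mg

1884 mg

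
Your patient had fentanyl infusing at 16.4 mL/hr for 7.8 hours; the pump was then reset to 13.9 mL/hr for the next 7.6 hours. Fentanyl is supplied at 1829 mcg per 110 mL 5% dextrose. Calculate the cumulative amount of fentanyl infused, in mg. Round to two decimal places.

3.88 mg

Concentration = 1829 mcg ÷ 110 mL = 16.62727 mcg/mL
Stage 1: 16.4 mL/hr × 7.8 hr = 127.92 mL → 127.92 mL × 16.62727 mcg/mL = 2126.961 mcg
Stage 2: 13.9 mL/hr × 7.6 hr = 105.64 mL → 105.64 mL × 16.62727 mcg/mL = 1756.505 mcg
Total = 2126.961 + 1756.505 = 3883.466 mcg = 3.883466 mg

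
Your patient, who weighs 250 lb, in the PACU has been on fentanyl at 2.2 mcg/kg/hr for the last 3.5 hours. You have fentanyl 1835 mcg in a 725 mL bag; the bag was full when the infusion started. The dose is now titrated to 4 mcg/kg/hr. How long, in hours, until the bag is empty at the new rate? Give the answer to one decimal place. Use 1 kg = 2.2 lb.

Initial rate:
Weight = 250 lb ÷ 2.2 lb/kg = 113.6364 kg
Dose = 2.2 mcg/kg/hr × 113.6364 kg = 250 mcg/hr
Concentration = 1835 mcg ÷ 725 mL = 2.531034 mcg/mL
Rate = 250 mcg/hr ÷ 2.531034 mcg/mL = 98.77384 mL/hr
Volume infused so far = 98.77384 mL/hr × 3.5 hr = 345.7084 mL
Volume remaining = 725 − 345.7084 = 379.2916 mL
New rate:
Dose = 4 mcg/kg/hr × 113.6364 kg = 454.5455 mcg/hr
Rate = 454.5455 mcg/hr ÷ 2.531034 mcg/mL = 179.5888 mL/hr
Time remaining = 379.2916 mL ÷ 179.5888 mL/hr = 2.112 hr

2.1 hours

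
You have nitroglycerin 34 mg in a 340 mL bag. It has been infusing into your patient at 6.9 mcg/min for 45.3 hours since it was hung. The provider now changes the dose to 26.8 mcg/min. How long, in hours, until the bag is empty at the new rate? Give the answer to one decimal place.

9.5 hours

Initial rate:
6.9 mcg/min × 60 min/hr = 414 mcg/hr
Concentration = 34 mg ÷ 340 mL = 0.1 mg/mL = 100 mcg/mL
Rate = 414 mcg/hr ÷ 100 mcg/mL = 4.14 mL/hr
Volume infused so far = 4.14 mL/hr × 45.3 hr = 187.542 mL
Volume remaining = 340 − 187.542 = 152.458 mL
New rate:
26.8 mcg/min × 60 min/hr = 1608 mcg/hr
Rate = 1608 mcg/hr ÷ 100 mcg/mL = 16.08 mL/hr
Time remaining = 152.458 mL ÷ 16.08 mL/hr = 9.481219 hr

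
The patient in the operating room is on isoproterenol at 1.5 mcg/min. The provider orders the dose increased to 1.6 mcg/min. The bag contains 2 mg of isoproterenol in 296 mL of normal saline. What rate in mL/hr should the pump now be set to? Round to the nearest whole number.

14 mL/hr

1.6 mcg/min × 60 min/hr = 96 mcg/hr
Concentration = 2 mg ÷ 296 mL = 0.006756757 mg/mL = 6.756757 mcg/mL
Rate = 96 mcg/hr ÷ 6.756757 mcg/mL = 14.208 mL/hr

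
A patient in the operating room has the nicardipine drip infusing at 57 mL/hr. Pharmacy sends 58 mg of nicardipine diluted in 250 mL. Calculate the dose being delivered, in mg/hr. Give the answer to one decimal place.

Concentration = 58 mg ÷ 250 mL = 0.232 mg/mL
Drug rate = 57 mL/hr × 0.232 mg/mL = 13.224 mg/hr

13.2 mg/hr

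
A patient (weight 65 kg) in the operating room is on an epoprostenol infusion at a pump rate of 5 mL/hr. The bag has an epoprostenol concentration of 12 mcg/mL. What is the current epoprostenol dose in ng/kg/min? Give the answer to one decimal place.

Concentration = 12 mcg/mL = 12000 ng/mL
Drug rate = 5 mL/hr × 12000 ng/mL = 60000 ng/hr
60000 ng/hr ÷ 60 min/hr = 1000 ng/min
1000 ng/min ÷ 65 kg = 15.38462 ng/kg/min

15.4 ng/kg/min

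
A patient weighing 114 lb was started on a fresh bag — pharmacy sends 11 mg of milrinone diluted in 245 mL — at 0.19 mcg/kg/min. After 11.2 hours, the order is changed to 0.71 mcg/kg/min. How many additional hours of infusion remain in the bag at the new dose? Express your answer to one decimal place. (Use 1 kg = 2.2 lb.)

2.0 hours

Initial rate:
Weight = 114 lb ÷ 2.2 lb/kg = 51.81818 kg
Dose = 0.19 mcg/kg/min × 51.81818 kg = 9.845455 mcg/min
9.845455 mcg/min × 60 min/hr = 590.7273 mcg/hr
Concentration = 11 mg ÷ 245 mL = 0.04489796 mg/mL = 44.89796 mcg/mL
Rate = 590.7273 mcg/hr ÷ 44.89796 mcg/mL = 13.15711 mL/hr
Volume infused so far = 13.15711 mL/hr × 11.2 hr = 147.3596 mL
Volume remaining = 245 − 147.3596 = 97.6404 mL
New rate:
Dose = 0.71 mcg/kg/min × 51.81818 kg = 36.79091 mcg/min
36.79091 mcg/min × 60 min/hr = 2207.455 mcg/hr
Rate = 2207.455 mcg/hr ÷ 44.89796 mcg/mL = 49.16603 mL/hr
Time remaining = 97.6404 mL ÷ 49.16603 mL/hr = 1.985932 hr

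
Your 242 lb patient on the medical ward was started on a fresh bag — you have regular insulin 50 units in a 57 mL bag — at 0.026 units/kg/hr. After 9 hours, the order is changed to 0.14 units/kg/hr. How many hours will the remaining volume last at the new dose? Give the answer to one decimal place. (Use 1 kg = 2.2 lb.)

Initial rate:
Weight = 242 lb ÷ 2.2 lb/kg = 110 kg
Dose = 0.026 units/kg/hr × 110 kg = 2.86 units/hr
Concentration = 50 units ÷ 57 mL = 0.877193 units/mL
Rate = 2.86 units/hr ÷ 0.877193 units/mL = 3.2604 mL/hr
Volume infused so far = 3.2604 mL/hr × 9 hr = 29.3436 mL
Volume remaining = 57 − 29.3436 = 27.6564 mL
New rate:
Dose = 0.14 units/kg/hr × 110 kg = 15.4 units/hr
Rate = 15.4 units/hr ÷ 0.877193 units/mL = 17.556 mL/hr
Time remaining = 27.6564 mL ÷ 17.556 mL/hr = 1.575325 hr

1.6 hours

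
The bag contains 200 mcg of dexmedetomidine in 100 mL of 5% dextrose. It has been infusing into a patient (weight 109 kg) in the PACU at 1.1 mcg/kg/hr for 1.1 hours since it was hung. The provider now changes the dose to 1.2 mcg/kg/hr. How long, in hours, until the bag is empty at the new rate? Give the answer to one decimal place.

Initial rate:
Dose = 1.1 mcg/kg/hr × 109 kg = 119.9 mcg/hr
Concentration = 200 mcg ÷ 100 mL = 2 mcg/mL
Rate = 119.9 mcg/hr ÷ 2 mcg/mL = 59.95 mL/hr
Volume infused so far = 59.95 mL/hr × 1.1 hr = 65.945 mL
Volume remaining = 100 − 65.945 = 34.055 mL
New rate:
Dose = 1.2 mcg/kg/hr × 109 kg = 130.8 mcg/hr
Rate = 130.8 mcg/hr ÷ 2 mcg/mL = 65.4 mL/hr
Time remaining = 34.055 mL ÷ 65.4 mL/hr = 0.5207187 hr

0.5 hours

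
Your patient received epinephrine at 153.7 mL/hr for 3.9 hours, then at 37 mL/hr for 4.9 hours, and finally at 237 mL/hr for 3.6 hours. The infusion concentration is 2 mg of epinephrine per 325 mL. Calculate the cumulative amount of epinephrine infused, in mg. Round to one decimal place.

Concentration = 2 mg ÷ 325 mL = 0.006153846 mg/mL
Stage 1: 153.7 mL/hr × 3.9 hr = 599.43 mL → 599.43 mL × 0.006153846 mg/mL = 3.6888 mg
Stage 2: 37 mL/hr × 4.9 hr = 181.3 mL → 181.3 mL × 0.006153846 mg/mL = 1.115692 mg
Stage 3: 237 mL/hr × 3.6 hr = 853.2 mL → 853.2 mL × 0.006153846 mg/mL = 5.250462 mg
Total = 3.6888 + 1.115692 + 5.250462 = 10.05495 mg

10.1 mg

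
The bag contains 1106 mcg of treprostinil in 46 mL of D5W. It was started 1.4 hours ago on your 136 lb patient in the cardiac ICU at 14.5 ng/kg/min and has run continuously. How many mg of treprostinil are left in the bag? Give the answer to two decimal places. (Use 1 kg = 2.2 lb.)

Weight = 136 lb ÷ 2.2 lb/kg = 61.81818 kg
Dose = 14.5 ng/kg/min × 61.81818 kg = 896.3636 ng/min
896.3636 ng/min × 60 min/hr = 53781.82 ng/hr
Concentration = 1106 mcg ÷ 46 mL = 24.04348 mcg/mL = 24043.48 ng/mL
Rate = 53781.82 ng/hr ÷ 24043.48 ng/mL = 2.236857 mL/hr
Volume infused = 2.236857 mL/hr × 1.4 hr = 3.1316 mL
Volume remaining = 46 − 3.1316 = 42.8684 mL
Drug remaining = 42.8684 mL × 24043.48 ng/mL = 1030705 ng = 1.030705 mg

1.03 mg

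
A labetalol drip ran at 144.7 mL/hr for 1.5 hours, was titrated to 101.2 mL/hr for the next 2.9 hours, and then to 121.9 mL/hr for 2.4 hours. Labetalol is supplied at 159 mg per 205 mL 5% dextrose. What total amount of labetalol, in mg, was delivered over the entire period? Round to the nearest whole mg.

Concentration = 159 mg ÷ 205 mL = 0.7756098 mg/mL
Stage 1: 144.7 mL/hr × 1.5 hr = 217.05 mL → 217.05 mL × 0.7756098 mg/mL = 168.3461 mg
Stage 2: 101.2 mL/hr × 2.9 hr = 293.48 mL → 293.48 mL × 0.7756098 mg/mL = 227.626 mg
Stage 3: 121.9 mL/hr × 2.4 hr = 292.56 mL → 292.56 mL × 0.7756098 mg/mL = 226.9124 mg
Total = 168.3461 + 227.626 + 226.9124 = 622.8844 mg

623 mg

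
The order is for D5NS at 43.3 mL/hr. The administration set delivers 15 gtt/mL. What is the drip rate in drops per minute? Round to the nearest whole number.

43.3 mL/hr ÷ 60 min/hr = 0.7216667 mL/min
0.7216667 mL/min × 15 gtt/mL = 10.825 gtt/min

11 gtt/min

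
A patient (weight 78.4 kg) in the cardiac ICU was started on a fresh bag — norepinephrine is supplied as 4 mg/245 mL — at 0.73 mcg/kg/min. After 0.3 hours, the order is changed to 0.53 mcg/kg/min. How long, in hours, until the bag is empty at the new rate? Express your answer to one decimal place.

Initial rate:
Dose = 0.73 mcg/kg/min × 78.4 kg = 57.232 mcg/min
57.232 mcg/min × 60 min/hr = 3433.92 mcg/hr
Concentration = 4 mg ÷ 245 mL = 0.01632653 mg/mL = 16.32653 mcg/mL
Rate = 3433.92 mcg/hr ÷ 16.32653 mcg/mL = 210.3276 mL/hr
Volume infused so far = 210.3276 mL/hr × 0.3 hr = 63.09828 mL
Volume remaining = 245 − 63.09828 = 181.9017 mL
New rate:
Dose = 0.53 mcg/kg/min × 78.4 kg = 41.552 mcg/min
41.552 mcg/min × 60 min/hr = 2493.12 mcg/hr
Rate = 2493.12 mcg/hr ÷ 16.32653 mcg/mL = 152.7036 mL/hr
Time remaining = 181.9017 mL ÷ 152.7036 mL/hr = 1.191208 hr

1.2 hours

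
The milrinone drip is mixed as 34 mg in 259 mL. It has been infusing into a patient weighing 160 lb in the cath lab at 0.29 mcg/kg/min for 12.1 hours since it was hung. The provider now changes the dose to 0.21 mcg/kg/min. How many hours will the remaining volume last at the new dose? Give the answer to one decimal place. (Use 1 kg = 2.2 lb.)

Initial rate:
Weight = 160 lb ÷ 2.2 lb/kg = 72.72727 kg
Dose = 0.29 mcg/kg/min × 72.72727 kg = 21.09091 mcg/min
21.09091 mcg/min × 60 min/hr = 1265.455 mcg/hr
Concentration = 34 mg ÷ 259 mL = 0.1312741 mg/mL = 131.2741 mcg/mL
Rate = 1265.455 mcg/hr ÷ 131.2741 mcg/mL = 9.639786 mL/hr
Volume infused so far = 9.639786 mL/hr × 12.1 hr = 116.6414 mL
Volume remaining = 259 − 116.6414 = 142.3586 mL
New rate:
Dose = 0.21 mcg/kg/min × 72.72727 kg = 15.27273 mcg/min
15.27273 mcg/min × 60 min/hr = 916.3636 mcg/hr
Rate = 916.3636 mcg/hr ÷ 131.2741 mcg/mL = 6.980535 mL/hr
Time remaining = 142.3586 mL ÷ 6.980535 mL/hr = 20.39365 hr

20.4 hours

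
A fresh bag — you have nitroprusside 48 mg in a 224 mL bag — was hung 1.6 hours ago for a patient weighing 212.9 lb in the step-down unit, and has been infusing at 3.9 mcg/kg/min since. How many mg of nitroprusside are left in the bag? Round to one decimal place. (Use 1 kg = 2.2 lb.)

Weight = 212.9 lb ÷ 2.2 lb/kg = 96.77273 kg
Dose = 3.9 mcg/kg/min × 96.77273 kg = 377.4136 mcg/min
377.4136 mcg/min × 60 min/hr = 22644.82 mcg/hr
Concentration = 48 mg ÷ 224 mL = 0.2142857 mg/mL = 214.2857 mcg/mL
Rate = 22644.82 mcg/hr ÷ 214.2857 mcg/mL = 105.6758 mL/hr
Volume infused = 105.6758 mL/hr × 1.6 hr = 169.0813 mL
Volume remaining = 224 − 169.0813 = 54.91869 mL
Drug remaining = 54.91869 mL × 214.2857 mcg/mL = 11768.29 mcg = 11.76829 mg

11.8 mg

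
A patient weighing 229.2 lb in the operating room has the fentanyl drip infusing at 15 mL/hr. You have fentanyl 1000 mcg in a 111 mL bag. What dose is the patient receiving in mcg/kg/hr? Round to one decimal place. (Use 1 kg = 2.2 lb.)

1.3 mcg/kg/hr

Weight = 229.2 lb ÷ 2.2 lb/kg = 104.1818 kg
Concentration = 1000 mcg ÷ 111 mL = 9.009009 mcg/mL
Drug rate = 15 mL/hr × 9.009009 mcg/mL = 135.1351 mcg/hr
135.1351 mcg/hr ÷ 104.1818 kg = 1.297109 mcg/kg/hr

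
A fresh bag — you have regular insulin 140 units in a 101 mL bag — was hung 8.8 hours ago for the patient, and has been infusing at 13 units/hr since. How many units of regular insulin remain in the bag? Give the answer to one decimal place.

Concentration = 140 units ÷ 101 mL = 1.386139 units/mL
Rate = 13 units/hr ÷ 1.386139 units/mL = 9.378571 mL/hr
Volume infused = 9.378571 mL/hr × 8.8 hr = 82.53143 mL
Volume remaining = 101 − 82.53143 = 18.46857 mL
Drug remaining = 18.46857 mL × 1.386139 units/mL = 25.6 units

25.6 units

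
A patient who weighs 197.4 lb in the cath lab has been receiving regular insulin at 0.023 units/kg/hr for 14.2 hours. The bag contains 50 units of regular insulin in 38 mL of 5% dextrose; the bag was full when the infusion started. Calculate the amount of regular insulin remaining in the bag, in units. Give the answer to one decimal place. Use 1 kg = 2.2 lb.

Weight = 197.4 lb ÷ 2.2 lb/kg = 89.72727 kg
Dose = 0.023 units/kg/hr × 89.72727 kg = 2.063727 units/hr
Concentration = 50 units ÷ 38 mL = 1.315789 units/mL
Rate = 2.063727 units/hr ÷ 1.315789 units/mL = 1.568433 mL/hr
Volume infused = 1.568433 mL/hr × 14.2 hr = 22.27174 mL
Volume remaining = 38 − 22.27174 = 15.72826 mL
Drug remaining = 15.72826 mL × 1.315789 units/mL = 20.69507 units

20.7 units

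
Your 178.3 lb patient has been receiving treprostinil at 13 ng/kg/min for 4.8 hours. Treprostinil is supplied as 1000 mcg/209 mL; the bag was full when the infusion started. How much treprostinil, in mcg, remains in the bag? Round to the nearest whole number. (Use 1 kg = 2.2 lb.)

Weight = 178.3 lb ÷ 2.2 lb/kg = 81.04545 kg
Dose = 13 ng/kg/min × 81.04545 kg = 1053.591 ng/min
1053.591 ng/min × 60 min/hr = 63215.45 ng/hr
Concentration = 1000 mcg ÷ 209 mL = 4.784689 mcg/mL = 4784.689 ng/mL
Rate = 63215.45 ng/hr ÷ 4784.689 ng/mL = 13.21203 mL/hr
Volume infused = 13.21203 mL/hr × 4.8 hr = 63.41774 mL
Volume remaining = 209 − 63.41774 = 145.5823 mL
Drug remaining = 145.5823 mL × 4784.689 ng/mL = 696565.8 ng = 696.5658 mcg

697 mcg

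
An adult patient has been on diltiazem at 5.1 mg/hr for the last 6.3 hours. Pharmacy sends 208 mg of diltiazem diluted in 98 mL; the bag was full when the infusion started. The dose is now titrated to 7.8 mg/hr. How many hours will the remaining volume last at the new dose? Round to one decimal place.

Initial rate:
Concentration = 208 mg ÷ 98 mL = 2.122449 mg/mL
Rate = 5.1 mg/hr ÷ 2.122449 mg/mL = 2.402885 mL/hr
Volume infused so far = 2.402885 mL/hr × 6.3 hr = 15.13817 mL
Volume remaining = 98 − 15.13817 = 82.86183 mL
New rate:
Rate = 7.8 mg/hr ÷ 2.122449 mg/mL = 3.675 mL/hr
Time remaining = 82.86183 mL ÷ 3.675 mL/hr = 22.54744 hr

22.5 hours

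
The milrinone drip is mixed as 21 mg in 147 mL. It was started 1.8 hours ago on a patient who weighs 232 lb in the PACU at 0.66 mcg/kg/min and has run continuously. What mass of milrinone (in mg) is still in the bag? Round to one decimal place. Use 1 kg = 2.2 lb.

13.5 mg

Weight = 232 lb ÷ 2.2 lb/kg = 105.4545 kg
Dose = 0.66 mcg/kg/min × 105.4545 kg = 69.6 mcg/min
69.6 mcg/min × 60 min/hr = 4176 mcg/hr
Concentration = 21 mg ÷ 147 mL = 0.1428571 mg/mL = 142.8571 mcg/mL
Rate = 4176 mcg/hr ÷ 142.8571 mcg/mL = 29.232 mL/hr
Volume infused = 29.232 mL/hr × 1.8 hr = 52.6176 mL
Volume remaining = 147 − 52.6176 = 94.3824 mL
Drug remaining = 94.3824 mL × 142.8571 mcg/mL = 13483.2 mcg = 13.4832 mg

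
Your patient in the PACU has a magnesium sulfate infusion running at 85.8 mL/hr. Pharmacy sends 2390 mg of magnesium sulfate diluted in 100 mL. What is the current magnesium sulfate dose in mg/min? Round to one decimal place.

34.2 mg/min

Concentration = 2390 mg ÷ 100 mL = 23.9 mg/mL
Drug rate = 85.8 mL/hr × 23.9 mg/mL = 2050.62 mg/hr
2050.62 mg/hr ÷ 60 min/hr = 34.177 mg/min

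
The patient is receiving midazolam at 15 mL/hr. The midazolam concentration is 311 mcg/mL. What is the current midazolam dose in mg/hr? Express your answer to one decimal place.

Concentration = 311 mcg/mL = 0.311 mg/mL
Drug rate = 15 mL/hr × 0.311 mg/mL = 4.665 mg/hr

4.7 mg/hr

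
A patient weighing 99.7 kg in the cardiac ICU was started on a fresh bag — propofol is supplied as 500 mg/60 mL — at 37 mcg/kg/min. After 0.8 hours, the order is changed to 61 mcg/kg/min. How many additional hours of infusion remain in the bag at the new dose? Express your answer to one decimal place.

Initial rate:
Dose = 37 mcg/kg/min × 99.7 kg = 3688.9 mcg/min
3688.9 mcg/min × 60 min/hr = 221334 mcg/hr
Concentration = 500 mg ÷ 60 mL = 8.333333 mg/mL = 8333.333 mcg/mL
Rate = 221334 mcg/hr ÷ 8333.333 mcg/mL = 26.56008 mL/hr
Volume infused so far = 26.56008 mL/hr × 0.8 hr = 21.24806 mL
Volume remaining = 60 − 21.24806 = 38.75194 mL
New rate:
Dose = 61 mcg/kg/min × 99.7 kg = 6081.7 mcg/min
6081.7 mcg/min × 60 min/hr = 364902 mcg/hr
Rate = 364902 mcg/hr ÷ 8333.333 mcg/mL = 43.78824 mL/hr
Time remaining = 38.75194 mL ÷ 43.78824 mL/hr = 0.884985 hr

0.9 hours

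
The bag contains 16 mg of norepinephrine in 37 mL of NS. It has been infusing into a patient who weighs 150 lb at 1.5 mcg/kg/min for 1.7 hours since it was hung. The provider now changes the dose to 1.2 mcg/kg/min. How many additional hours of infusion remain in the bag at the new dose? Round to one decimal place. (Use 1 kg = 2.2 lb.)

Initial rate:
Weight = 150 lb ÷ 2.2 lb/kg = 68.18182 kg
Dose = 1.5 mcg/kg/min × 68.18182 kg = 102.2727 mcg/min
102.2727 mcg/min × 60 min/hr = 6136.364 mcg/hr
Concentration = 16 mg ÷ 37 mL = 0.4324324 mg/mL = 432.4324 mcg/mL
Rate = 6136.364 mcg/hr ÷ 432.4324 mcg/mL = 14.19034 mL/hr
Volume infused so far = 14.19034 mL/hr × 1.7 hr = 24.12358 mL
Volume remaining = 37 − 24.12358 = 12.87642 mL
New rate:
Dose = 1.2 mcg/kg/min × 68.18182 kg = 81.81818 mcg/min
81.81818 mcg/min × 60 min/hr = 4909.091 mcg/hr
Rate = 4909.091 mcg/hr ÷ 432.4324 mcg/mL = 11.35227 mL/hr
Time remaining = 12.87642 mL ÷ 11.35227 mL/hr = 1.134259 hr

1.1 hours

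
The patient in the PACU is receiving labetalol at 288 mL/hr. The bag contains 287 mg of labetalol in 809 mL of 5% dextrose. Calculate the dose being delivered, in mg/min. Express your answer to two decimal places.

1.70 mg/min

Concentration = 287 mg ÷ 809 mL = 0.354759 mg/mL
Drug rate = 288 mL/hr × 0.354759 mg/mL = 102.1706 mg/hr
102.1706 mg/hr ÷ 60 min/hr = 1.702843 mg/min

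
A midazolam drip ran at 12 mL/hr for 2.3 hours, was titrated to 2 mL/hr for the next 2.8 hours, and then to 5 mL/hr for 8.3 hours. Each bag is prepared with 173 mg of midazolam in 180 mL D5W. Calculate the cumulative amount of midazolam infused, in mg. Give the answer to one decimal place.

71.8 mg

Concentration = 173 mg ÷ 180 mL = 0.9611111 mg/mL
Stage 1: 12 mL/hr × 2.3 hr = 27.6 mL → 27.6 mL × 0.9611111 mg/mL = 26.52667 mg
Stage 2: 2 mL/hr × 2.8 hr = 5.6 mL → 5.6 mL × 0.9611111 mg/mL = 5.382222 mg
Stage 3: 5 mL/hr × 8.3 hr = 41.5 mL → 41.5 mL × 0.9611111 mg/mL = 39.88611 mg
Total = 26.52667 + 5.382222 + 39.88611 = 71.795 mg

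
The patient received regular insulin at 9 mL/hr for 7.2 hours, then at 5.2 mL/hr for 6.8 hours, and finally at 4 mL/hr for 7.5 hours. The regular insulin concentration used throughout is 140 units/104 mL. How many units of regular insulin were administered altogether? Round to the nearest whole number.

Concentration = 140 units ÷ 104 mL = 1.346154 units/mL
Stage 1: 9 mL/hr × 7.2 hr = 64.8 mL → 64.8 mL × 1.346154 units/mL = 87.23077 units
Stage 2: 5.2 mL/hr × 6.8 hr = 35.36 mL → 35.36 mL × 1.346154 units/mL = 47.6 units
Stage 3: 4 mL/hr × 7.5 hr = 30 mL → 30 mL × 1.346154 units/mL = 40.38462 units
Total = 87.23077 + 47.6 + 40.38462 = 175.2154 units

175 units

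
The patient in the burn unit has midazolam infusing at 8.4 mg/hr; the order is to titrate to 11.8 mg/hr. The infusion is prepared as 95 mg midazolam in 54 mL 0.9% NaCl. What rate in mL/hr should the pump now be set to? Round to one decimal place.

Concentration = 95 mg ÷ 54 mL = 1.759259 mg/mL
Rate = 11.8 mg/hr ÷ 1.759259 mg/mL = 6.707368 mL/hr

6.7 mL/hr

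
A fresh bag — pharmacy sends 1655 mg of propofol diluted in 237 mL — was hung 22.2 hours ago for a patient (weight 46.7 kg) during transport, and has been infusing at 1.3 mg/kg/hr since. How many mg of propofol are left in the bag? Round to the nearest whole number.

307 mg

Dose = 1.3 mg/kg/hr × 46.7 kg = 60.71 mg/hr
Concentration = 1655 mg ÷ 237 mL = 6.983122 mg/mL
Rate = 60.71 mg/hr ÷ 6.983122 mg/mL = 8.693819 mL/hr
Volume infused = 8.693819 mL/hr × 22.2 hr = 193.0028 mL
Volume remaining = 237 − 193.0028 = 43.99722 mL
Drug remaining = 43.99722 mL × 6.983122 mg/mL = 307.238 mg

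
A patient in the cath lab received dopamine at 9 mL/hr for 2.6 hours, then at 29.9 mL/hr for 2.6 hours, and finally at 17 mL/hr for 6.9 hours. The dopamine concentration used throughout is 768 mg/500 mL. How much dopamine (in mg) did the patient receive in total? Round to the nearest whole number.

Concentration = 768 mg ÷ 500 mL = 1.536 mg/mL
Stage 1: 9 mL/hr × 2.6 hr = 23.4 mL → 23.4 mL × 1.536 mg/mL = 35.9424 mg
Stage 2: 29.9 mL/hr × 2.6 hr = 77.74 mL → 77.74 mL × 1.536 mg/mL = 119.4086 mg
Stage 3: 17 mL/hr × 6.9 hr = 117.3 mL → 117.3 mL × 1.536 mg/mL = 180.1728 mg
Total = 35.9424 + 119.4086 + 180.1728 = 335.5238 mg

336 mg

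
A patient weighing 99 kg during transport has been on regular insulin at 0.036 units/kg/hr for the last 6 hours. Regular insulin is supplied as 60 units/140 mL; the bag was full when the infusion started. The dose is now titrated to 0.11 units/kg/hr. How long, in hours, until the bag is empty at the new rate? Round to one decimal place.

3.5 hours

Initial rate:
Dose = 0.036 units/kg/hr × 99 kg = 3.564 units/hr
Concentration = 60 units ÷ 140 mL = 0.4285714 units/mL
Rate = 3.564 units/hr ÷ 0.4285714 units/mL = 8.316 mL/hr
Volume infused so far = 8.316 mL/hr × 6 hr = 49.896 mL
Volume remaining = 140 − 49.896 = 90.104 mL
New rate:
Dose = 0.11 units/kg/hr × 99 kg = 10.89 units/hr
Rate = 10.89 units/hr ÷ 0.4285714 units/mL = 25.41 mL/hr
Time remaining = 90.104 mL ÷ 25.41 mL/hr = 3.546006 hr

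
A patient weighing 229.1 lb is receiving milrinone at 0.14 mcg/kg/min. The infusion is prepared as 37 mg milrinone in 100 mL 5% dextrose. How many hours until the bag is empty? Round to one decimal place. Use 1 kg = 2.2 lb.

Weight = 229.1 lb ÷ 2.2 lb/kg = 104.1364 kg
Dose = 0.14 mcg/kg/min × 104.1364 kg = 14.57909 mcg/min
14.57909 mcg/min × 60 min/hr = 874.7455 mcg/hr
Concentration = 37 mg ÷ 100 mL = 0.37 mg/mL = 370 mcg/mL
Rate = 874.7455 mcg/hr ÷ 370 mcg/mL = 2.364177 mL/hr
Duration = 100 mL ÷ 2.364177 mL/hr = 42.29802 hr

42.3 hours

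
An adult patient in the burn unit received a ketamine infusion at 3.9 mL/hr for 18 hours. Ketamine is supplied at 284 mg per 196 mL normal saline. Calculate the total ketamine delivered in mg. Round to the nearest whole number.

102 mg

Concentration = 284 mg ÷ 196 mL = 1.44898 mg/mL
Drug rate = 3.9 mL/hr × 1.44898 mg/mL = 5.65102 mg/hr
Total = 5.65102 mg/hr × 18 hr = 101.7184 mg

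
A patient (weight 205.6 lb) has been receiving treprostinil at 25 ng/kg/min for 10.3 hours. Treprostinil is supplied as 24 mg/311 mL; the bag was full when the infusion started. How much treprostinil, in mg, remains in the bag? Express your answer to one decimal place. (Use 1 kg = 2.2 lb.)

22.6 mg

Weight = 205.6 lb ÷ 2.2 lb/kg = 93.45455 kg
Dose = 25 ng/kg/min × 93.45455 kg = 2336.364 ng/min
2336.364 ng/min × 60 min/hr = 140181.8 ng/hr
Concentration = 24 mg ÷ 311 mL = 0.07717042 mg/mL = 77170.42 ng/mL
Rate = 140181.8 ng/hr ÷ 77170.42 ng/mL = 1.816523 mL/hr
Volume infused = 1.816523 mL/hr × 10.3 hr = 18.71018 mL
Volume remaining = 311 − 18.71018 = 292.2898 mL
Drug remaining = 292.2898 mL × 77170.42 ng/mL = 22556127 ng = 22.55613 mg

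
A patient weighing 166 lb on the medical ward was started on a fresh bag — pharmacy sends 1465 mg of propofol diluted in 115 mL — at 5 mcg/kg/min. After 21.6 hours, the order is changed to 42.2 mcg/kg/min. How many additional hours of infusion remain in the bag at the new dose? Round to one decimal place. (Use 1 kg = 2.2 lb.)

Initial rate:
Weight = 166 lb ÷ 2.2 lb/kg = 75.45455 kg
Dose = 5 mcg/kg/min × 75.45455 kg = 377.2727 mcg/min
377.2727 mcg/min × 60 min/hr = 22636.36 mcg/hr
Concentration = 1465 mg ÷ 115 mL = 12.73913 mg/mL = 12739.13 mcg/mL
Rate = 22636.36 mcg/hr ÷ 12739.13 mcg/mL = 1.776916 mL/hr
Volume infused so far = 1.776916 mL/hr × 21.6 hr = 38.38138 mL
Volume remaining = 115 − 38.38138 = 76.61862 mL
New rate:
Dose = 42.2 mcg/kg/min × 75.45455 kg = 3184.182 mcg/min
3184.182 mcg/min × 60 min/hr = 191050.9 mcg/hr
Rate = 191050.9 mcg/hr ÷ 12739.13 mcg/mL = 14.99717 mL/hr
Time remaining = 76.61862 mL ÷ 14.99717 mL/hr = 5.108872 hr

5.1 hours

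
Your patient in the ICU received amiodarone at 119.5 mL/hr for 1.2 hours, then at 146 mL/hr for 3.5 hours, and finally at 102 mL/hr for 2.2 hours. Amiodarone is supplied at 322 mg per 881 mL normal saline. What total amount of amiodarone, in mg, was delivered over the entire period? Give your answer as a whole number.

Concentration = 322 mg ÷ 881 mL = 0.3654938 mg/mL
Stage 1: 119.5 mL/hr × 1.2 hr = 143.4 mL → 143.4 mL × 0.3654938 mg/mL = 52.4118 mg
Stage 2: 146 mL/hr × 3.5 hr = 511 mL → 511 mL × 0.3654938 mg/mL = 186.7673 mg
Stage 3: 102 mL/hr × 2.2 hr = 224.4 mL → 224.4 mL × 0.3654938 mg/mL = 82.0168 mg
Total = 52.4118 + 186.7673 + 82.0168 = 321.1959 mg

321 mg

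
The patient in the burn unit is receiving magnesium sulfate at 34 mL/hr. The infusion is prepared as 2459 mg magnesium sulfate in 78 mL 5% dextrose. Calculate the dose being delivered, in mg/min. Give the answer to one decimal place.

17.9 mg/min

Concentration = 2459 mg ÷ 78 mL = 31.52564 mg/mL
Drug rate = 34 mL/hr × 31.52564 mg/mL = 1071.872 mg/hr
1071.872 mg/hr ÷ 60 min/hr = 17.86453 mg/min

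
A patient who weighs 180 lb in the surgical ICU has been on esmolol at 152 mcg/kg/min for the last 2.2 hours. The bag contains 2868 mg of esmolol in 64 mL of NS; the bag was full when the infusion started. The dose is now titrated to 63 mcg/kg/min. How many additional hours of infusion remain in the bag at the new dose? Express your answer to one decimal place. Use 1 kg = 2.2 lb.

Initial rate:
Weight = 180 lb ÷ 2.2 lb/kg = 81.81818 kg
Dose = 152 mcg/kg/min × 81.81818 kg = 12436.36 mcg/min
12436.36 mcg/min × 60 min/hr = 746181.8 mcg/hr
Concentration = 2868 mg ÷ 64 mL = 44.8125 mg/mL = 44812.5 mcg/mL
Rate = 746181.8 mcg/hr ÷ 44812.5 mcg/mL = 16.6512 mL/hr
Volume infused so far = 16.6512 mL/hr × 2.2 hr = 36.63264 mL
Volume remaining = 64 − 36.63264 = 27.36736 mL
New rate:
Dose = 63 mcg/kg/min × 81.81818 kg = 5154.545 mcg/min
5154.545 mcg/min × 60 min/hr = 309272.7 mcg/hr
Rate = 309272.7 mcg/hr ÷ 44812.5 mcg/mL = 6.901483 mL/hr
Time remaining = 27.36736 mL ÷ 6.901483 mL/hr = 3.965432 hr

4.0 hours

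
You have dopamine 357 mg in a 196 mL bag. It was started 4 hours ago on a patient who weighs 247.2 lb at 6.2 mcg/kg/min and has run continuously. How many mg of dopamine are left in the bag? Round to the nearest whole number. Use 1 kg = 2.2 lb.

Weight = 247.2 lb ÷ 2.2 lb/kg = 112.3636 kg
Dose = 6.2 mcg/kg/min × 112.3636 kg = 696.6545 mcg/min
696.6545 mcg/min × 60 min/hr = 41799.27 mcg/hr
Concentration = 357 mg ÷ 196 mL = 1.821429 mg/mL = 1821.429 mcg/mL
Rate = 41799.27 mcg/hr ÷ 1821.429 mcg/mL = 22.94862 mL/hr
Volume infused = 22.94862 mL/hr × 4 hr = 91.79448 mL
Volume remaining = 196 − 91.79448 = 104.2055 mL
Drug remaining = 104.2055 mL × 1821.429 mcg/mL = 189802.9 mcg = 189.8029 mg

190 mg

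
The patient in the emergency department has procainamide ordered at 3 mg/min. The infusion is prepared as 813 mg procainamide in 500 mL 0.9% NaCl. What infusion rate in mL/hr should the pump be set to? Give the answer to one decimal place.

3 mg/min × 60 min/hr = 180 mg/hr
Concentration = 813 mg ÷ 500 mL = 1.626 mg/mL
Rate = 180 mg/hr ÷ 1.626 mg/mL = 110.7011 mL/hr

110.7 mL/hr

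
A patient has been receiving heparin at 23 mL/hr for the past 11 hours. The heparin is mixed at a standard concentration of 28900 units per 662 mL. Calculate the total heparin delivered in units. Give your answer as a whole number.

Concentration = 28900 units ÷ 662 mL = 43.65559 units/mL
Drug rate = 23 mL/hr × 43.65559 units/mL = 1004.079 units/hr
Total = 1004.079 units/hr × 11 hr = 11044.86 units

11045 units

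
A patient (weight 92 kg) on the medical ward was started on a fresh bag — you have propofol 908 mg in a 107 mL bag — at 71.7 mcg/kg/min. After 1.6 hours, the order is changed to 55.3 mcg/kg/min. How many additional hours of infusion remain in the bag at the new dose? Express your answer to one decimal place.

Initial rate:
Dose = 71.7 mcg/kg/min × 92 kg = 6596.4 mcg/min
6596.4 mcg/min × 60 min/hr = 395784 mcg/hr
Concentration = 908 mg ÷ 107 mL = 8.485981 mg/mL = 8485.981 mcg/mL
Rate = 395784 mcg/hr ÷ 8485.981 mcg/mL = 46.63974 mL/hr
Volume infused so far = 46.63974 mL/hr × 1.6 hr = 74.62359 mL
Volume remaining = 107 − 74.62359 = 32.37641 mL
New rate:
Dose = 55.3 mcg/kg/min × 92 kg = 5087.6 mcg/min
5087.6 mcg/min × 60 min/hr = 305256 mcg/hr
Rate = 305256 mcg/hr ÷ 8485.981 mcg/mL = 35.9718 mL/hr
Time remaining = 32.37641 mL ÷ 35.9718 mL/hr = 0.9000498 hr

0.9 hours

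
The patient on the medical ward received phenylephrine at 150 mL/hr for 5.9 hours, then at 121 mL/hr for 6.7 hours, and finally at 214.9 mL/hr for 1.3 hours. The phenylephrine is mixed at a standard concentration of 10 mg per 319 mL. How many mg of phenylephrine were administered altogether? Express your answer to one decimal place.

Concentration = 10 mg ÷ 319 mL = 0.03134796 mg/mL
Stage 1: 150 mL/hr × 5.9 hr = 885 mL → 885 mL × 0.03134796 mg/mL = 27.74295 mg
Stage 2: 121 mL/hr × 6.7 hr = 810.7 mL → 810.7 mL × 0.03134796 mg/mL = 25.41379 mg
Stage 3: 214.9 mL/hr × 1.3 hr = 279.37 mL → 279.37 mL × 0.03134796 mg/mL = 8.75768 mg
Total = 27.74295 + 25.41379 + 8.75768 = 61.91442 mg

61.9 mg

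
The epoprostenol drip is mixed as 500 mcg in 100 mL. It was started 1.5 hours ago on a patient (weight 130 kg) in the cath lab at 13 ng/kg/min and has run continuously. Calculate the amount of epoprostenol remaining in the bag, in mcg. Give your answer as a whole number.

Dose = 13 ng/kg/min × 130 kg = 1690 ng/min
1690 ng/min × 60 min/hr = 101400 ng/hr
Concentration = 500 mcg ÷ 100 mL = 5 mcg/mL = 5000 ng/mL
Rate = 101400 ng/hr ÷ 5000 ng/mL = 20.28 mL/hr
Volume infused = 20.28 mL/hr × 1.5 hr = 30.42 mL
Volume remaining = 100 − 30.42 = 69.58 mL
Drug remaining = 69.58 mL × 5000 ng/mL = 347900 ng = 347.9 mcg

348 mcg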